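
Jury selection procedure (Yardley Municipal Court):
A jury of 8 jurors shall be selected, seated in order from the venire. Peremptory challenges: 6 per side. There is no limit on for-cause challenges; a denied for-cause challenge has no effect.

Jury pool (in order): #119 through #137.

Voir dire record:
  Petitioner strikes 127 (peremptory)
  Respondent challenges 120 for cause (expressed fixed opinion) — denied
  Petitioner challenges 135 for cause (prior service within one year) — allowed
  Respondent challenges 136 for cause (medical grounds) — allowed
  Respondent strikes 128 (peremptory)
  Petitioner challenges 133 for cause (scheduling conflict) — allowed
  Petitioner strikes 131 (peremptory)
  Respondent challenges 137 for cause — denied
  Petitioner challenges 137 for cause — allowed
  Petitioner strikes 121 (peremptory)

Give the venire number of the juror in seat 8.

129

Removed: #121, #127, #128, #131, #133, #135, #136, #137. (#120 stays — for-cause denied.)
Seating in order: seats 1–8 → #119, #120, #122, #123, #124, #125, #126, #129.
So seat 8 is #129.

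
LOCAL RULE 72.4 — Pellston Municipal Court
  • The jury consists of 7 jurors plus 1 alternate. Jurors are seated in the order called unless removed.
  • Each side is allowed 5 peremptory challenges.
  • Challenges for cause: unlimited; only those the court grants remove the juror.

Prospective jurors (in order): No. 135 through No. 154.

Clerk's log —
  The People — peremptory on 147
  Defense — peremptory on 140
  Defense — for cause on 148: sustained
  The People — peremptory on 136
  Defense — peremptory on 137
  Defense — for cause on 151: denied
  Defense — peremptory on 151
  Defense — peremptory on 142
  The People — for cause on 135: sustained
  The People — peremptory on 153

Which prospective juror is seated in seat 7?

146

Removed: #135, #136, #137, #140, #142, #147, #148, #151, #153.
Filling seats in venire order through position 7: #138, #139, #141, #143, #144, #145, #146.
So seat 7 is #146.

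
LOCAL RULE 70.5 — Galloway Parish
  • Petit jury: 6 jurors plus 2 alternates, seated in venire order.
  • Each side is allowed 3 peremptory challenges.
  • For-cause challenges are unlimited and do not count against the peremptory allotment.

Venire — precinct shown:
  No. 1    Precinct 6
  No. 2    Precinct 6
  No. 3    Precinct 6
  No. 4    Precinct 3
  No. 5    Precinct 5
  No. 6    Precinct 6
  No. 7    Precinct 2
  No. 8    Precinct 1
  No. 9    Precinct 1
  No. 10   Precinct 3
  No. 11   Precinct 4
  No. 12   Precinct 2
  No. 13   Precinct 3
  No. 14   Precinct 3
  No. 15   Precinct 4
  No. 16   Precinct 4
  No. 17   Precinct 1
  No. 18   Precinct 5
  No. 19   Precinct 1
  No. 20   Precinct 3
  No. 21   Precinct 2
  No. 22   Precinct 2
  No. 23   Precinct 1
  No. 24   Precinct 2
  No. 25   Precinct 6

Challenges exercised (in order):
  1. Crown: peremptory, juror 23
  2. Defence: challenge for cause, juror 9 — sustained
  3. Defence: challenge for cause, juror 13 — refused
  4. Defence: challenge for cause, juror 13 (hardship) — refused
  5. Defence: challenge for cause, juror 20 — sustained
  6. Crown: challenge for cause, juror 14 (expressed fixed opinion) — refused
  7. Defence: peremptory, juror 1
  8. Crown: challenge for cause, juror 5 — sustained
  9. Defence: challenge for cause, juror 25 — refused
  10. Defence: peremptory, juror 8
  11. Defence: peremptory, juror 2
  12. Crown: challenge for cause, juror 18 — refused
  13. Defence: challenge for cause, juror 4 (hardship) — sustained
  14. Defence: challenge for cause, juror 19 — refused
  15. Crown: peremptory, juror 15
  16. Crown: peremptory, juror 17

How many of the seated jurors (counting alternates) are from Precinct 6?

2

Removed: #1, #2, #4, #5, #8, #9, #15, #17, #20, #23.
Seated (8 incl. alternates): #3, #6, #7, #10, #11, #12, #13, #14.
Of those, in Precinct 6: #3, #6 → 2.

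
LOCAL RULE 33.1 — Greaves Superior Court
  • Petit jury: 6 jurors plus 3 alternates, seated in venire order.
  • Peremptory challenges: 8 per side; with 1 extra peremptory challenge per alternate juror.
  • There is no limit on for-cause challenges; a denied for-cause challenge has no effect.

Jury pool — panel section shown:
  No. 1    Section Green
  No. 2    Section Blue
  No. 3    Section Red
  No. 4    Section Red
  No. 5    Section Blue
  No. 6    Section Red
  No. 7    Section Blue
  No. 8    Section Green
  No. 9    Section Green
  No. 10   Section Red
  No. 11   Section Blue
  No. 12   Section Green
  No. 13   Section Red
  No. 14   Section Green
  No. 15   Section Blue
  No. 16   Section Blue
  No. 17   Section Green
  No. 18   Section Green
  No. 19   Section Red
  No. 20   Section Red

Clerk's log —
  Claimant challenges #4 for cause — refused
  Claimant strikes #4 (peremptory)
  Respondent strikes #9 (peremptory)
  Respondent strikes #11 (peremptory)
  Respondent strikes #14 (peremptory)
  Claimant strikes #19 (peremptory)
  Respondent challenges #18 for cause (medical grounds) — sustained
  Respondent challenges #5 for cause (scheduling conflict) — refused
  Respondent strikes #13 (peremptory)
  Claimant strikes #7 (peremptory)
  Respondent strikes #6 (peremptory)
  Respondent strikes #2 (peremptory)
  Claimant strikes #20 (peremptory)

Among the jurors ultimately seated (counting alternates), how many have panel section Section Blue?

Removed: #2, #4, #6, #7, #9, #11, #13, #14, #18, #19, #20.
Seated (9 incl. alternates): #1, #3, #5, #8, #10, #12, #15, #16, #17.
Of those, in Section Blue: #5, #15, #16 → 3.

3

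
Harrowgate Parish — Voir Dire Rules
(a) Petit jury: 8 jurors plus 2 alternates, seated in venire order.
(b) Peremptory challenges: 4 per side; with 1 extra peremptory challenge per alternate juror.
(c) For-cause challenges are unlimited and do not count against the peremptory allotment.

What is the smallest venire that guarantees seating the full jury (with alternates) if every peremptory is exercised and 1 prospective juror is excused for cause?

23

Seats to fill: 8 + 2 alternates = 10.
Peremptories: 4 + 1×2 = 6 per side × 2 sides = 12.
For-cause removals: 1.
Minimum venire: 10 + 12 + 1 = 23.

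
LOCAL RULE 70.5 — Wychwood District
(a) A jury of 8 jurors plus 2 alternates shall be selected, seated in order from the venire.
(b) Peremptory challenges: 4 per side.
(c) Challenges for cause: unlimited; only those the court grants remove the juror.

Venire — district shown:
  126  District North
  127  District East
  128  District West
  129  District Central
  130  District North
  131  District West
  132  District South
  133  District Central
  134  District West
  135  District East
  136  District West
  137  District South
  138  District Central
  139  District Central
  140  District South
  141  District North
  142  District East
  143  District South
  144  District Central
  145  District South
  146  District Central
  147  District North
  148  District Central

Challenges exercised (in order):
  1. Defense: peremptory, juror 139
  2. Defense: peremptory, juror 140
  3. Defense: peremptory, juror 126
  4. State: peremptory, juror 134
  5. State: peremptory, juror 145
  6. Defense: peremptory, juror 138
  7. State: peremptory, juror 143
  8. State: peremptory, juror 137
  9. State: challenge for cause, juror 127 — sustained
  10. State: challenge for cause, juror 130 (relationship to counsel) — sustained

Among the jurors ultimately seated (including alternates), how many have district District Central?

3

Removed: #126, #127, #130, #134, #137, #138, #139, #140, #143, #145.
Seated (10 incl. alternates): #128, #129, #131, #132, #133, #135, #136, #141, #142, #144.
Of those, in District Central: #129, #133, #144 → 3.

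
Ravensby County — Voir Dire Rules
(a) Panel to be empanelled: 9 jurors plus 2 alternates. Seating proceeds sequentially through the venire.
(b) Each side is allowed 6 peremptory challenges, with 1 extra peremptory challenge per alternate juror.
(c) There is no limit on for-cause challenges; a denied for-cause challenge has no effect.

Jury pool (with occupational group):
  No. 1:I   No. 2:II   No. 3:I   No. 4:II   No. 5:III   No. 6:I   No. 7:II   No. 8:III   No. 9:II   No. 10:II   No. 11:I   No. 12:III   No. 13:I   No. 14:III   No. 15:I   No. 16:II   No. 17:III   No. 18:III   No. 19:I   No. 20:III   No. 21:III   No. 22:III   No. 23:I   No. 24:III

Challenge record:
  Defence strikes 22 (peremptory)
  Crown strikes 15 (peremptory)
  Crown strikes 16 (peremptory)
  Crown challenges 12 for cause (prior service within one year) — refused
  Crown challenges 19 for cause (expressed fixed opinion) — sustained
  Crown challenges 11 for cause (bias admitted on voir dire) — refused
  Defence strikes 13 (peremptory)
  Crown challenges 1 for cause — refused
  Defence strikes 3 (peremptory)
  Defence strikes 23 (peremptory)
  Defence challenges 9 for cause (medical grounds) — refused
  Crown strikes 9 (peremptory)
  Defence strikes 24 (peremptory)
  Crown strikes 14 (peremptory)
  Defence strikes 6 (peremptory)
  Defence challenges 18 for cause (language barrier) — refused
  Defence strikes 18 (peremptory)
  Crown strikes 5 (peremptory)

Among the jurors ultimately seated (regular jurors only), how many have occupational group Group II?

4

Removed: #3, #5, #6, #9, #13, #14, #15, #16, #18, #19, #22, #23, #24.
Seated jurors 1–9: #1, #2, #4, #7, #8, #10, #11, #12, #17 (alternates #20, #21 not counted).
Of those, in Group II: #2, #4, #7, #10 → 4.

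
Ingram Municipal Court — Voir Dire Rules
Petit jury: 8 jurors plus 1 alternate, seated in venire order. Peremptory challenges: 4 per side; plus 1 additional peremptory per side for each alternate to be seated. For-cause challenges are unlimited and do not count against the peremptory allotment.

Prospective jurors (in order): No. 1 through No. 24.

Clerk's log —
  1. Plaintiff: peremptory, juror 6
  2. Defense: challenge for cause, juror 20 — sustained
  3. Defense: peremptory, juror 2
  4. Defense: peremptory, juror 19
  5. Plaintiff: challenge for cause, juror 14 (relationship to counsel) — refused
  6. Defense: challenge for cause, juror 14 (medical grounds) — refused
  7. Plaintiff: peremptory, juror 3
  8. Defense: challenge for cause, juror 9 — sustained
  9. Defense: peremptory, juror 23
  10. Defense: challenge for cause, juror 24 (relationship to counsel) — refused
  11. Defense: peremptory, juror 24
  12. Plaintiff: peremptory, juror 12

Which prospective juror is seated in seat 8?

13

Removed: #2, #3, #6, #9, #12, #19, #20, #23, #24. (#14 stays — for-cause denied.)
Filling seats in venire order through position 8: #1, #4, #5, #7, #8, #10, #11, #13.
So seat 8 is #13.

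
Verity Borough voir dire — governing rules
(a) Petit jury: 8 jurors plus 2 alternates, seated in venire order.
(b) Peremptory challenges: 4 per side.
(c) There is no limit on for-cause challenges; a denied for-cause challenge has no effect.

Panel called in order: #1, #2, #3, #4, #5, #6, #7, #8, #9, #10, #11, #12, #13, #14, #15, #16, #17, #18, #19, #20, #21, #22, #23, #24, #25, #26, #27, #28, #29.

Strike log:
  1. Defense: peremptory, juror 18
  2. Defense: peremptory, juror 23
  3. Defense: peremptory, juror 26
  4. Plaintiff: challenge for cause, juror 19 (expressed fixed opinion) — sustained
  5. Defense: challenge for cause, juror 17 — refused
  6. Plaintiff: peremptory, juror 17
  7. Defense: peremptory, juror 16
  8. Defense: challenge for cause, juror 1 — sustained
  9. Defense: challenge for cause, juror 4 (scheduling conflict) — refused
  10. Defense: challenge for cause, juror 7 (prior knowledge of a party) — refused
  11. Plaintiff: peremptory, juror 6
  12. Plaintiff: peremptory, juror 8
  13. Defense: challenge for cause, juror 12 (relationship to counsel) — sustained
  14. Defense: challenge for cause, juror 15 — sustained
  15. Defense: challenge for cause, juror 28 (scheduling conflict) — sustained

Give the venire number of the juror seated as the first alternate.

13

Removed: #1, #6, #8, #12, #15, #16, #17, #18, #19, #23, #26, #28. (#4, #7 stay — for-cause denied.)
Seating in order: seats 1–8 → #2, #3, #4, #5, #7, #9, #10, #11; alternates → #13, #14.
So alternate 1 is #13.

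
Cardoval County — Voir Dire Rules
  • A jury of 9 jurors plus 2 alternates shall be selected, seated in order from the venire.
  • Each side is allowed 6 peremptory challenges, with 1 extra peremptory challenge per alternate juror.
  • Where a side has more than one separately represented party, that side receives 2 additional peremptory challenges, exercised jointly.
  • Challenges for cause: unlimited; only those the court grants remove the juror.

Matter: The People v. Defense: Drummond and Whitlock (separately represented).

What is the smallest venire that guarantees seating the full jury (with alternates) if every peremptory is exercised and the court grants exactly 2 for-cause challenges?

31

Seats to fill: 9 + 2 alternates = 11.
Peremptories — The People: 6 + 1×2 = 8; Defense: 6 + 1×2 + 2 = 10; total 18.
For-cause removals: 2.
Minimum venire: 11 + 18 + 2 = 31.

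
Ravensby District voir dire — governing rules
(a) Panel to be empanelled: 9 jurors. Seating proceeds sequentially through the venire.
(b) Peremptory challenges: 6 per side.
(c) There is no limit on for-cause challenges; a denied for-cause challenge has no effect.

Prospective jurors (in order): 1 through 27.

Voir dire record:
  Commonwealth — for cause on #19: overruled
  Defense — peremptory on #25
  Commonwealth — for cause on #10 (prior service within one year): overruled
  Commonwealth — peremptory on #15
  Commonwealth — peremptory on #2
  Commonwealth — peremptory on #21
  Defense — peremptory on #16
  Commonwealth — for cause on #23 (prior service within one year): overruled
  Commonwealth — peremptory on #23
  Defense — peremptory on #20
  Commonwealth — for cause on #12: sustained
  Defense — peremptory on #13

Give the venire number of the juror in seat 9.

Removed: #2, #12, #13, #15, #16, #20, #21, #23, #25. (#10, #19 stay — for-cause denied.)
Filling seats in venire order through position 9: #1, #3, #4, #5, #6, #7, #8, #9, #10.
So seat 9 is #10.

10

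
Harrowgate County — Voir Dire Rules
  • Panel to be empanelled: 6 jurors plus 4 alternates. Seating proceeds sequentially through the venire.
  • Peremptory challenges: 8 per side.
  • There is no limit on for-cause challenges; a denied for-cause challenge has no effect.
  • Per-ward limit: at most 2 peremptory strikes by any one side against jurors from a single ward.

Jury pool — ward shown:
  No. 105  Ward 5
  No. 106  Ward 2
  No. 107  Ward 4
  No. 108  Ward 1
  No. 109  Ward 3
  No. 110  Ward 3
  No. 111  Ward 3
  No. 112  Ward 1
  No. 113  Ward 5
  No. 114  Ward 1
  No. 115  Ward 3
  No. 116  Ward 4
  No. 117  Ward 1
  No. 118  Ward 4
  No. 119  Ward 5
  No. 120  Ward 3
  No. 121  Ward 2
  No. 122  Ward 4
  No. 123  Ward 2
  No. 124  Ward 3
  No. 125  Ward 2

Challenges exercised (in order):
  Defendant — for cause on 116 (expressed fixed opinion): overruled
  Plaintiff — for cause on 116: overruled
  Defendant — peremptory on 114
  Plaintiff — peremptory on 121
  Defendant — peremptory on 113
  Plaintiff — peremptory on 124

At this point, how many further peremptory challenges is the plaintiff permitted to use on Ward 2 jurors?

1

Plaintiff peremptories so far: #121, #124 — 2 of 8 used, 6 left overall.
Against Ward 2: #121 — 1 used; per-ward cap 2 leaves 1.
Binding limit: min(6, 1) = 1.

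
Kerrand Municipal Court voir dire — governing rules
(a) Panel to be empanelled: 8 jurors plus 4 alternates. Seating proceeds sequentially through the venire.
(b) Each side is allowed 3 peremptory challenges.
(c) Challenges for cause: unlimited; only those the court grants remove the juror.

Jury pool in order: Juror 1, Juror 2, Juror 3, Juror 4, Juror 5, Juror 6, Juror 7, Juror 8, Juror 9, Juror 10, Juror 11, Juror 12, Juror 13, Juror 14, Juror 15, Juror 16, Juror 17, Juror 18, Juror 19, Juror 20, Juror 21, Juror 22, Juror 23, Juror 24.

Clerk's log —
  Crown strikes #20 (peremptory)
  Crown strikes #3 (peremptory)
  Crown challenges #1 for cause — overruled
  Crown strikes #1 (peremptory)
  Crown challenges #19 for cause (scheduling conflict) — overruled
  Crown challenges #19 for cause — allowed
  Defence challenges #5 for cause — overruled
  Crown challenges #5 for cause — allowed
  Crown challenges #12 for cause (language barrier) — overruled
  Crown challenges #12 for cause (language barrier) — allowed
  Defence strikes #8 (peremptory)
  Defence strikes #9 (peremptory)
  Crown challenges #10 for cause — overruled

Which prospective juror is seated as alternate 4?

Removed: #1, #3, #5, #8, #9, #12, #19, #20. (#10 stays — for-cause denied.)
Filling seats in venire order through position 12: #2, #4, #6, #7, #10, #11, #13, #14, #15, #16, #17, #18.
So alternate 4 is #18.

18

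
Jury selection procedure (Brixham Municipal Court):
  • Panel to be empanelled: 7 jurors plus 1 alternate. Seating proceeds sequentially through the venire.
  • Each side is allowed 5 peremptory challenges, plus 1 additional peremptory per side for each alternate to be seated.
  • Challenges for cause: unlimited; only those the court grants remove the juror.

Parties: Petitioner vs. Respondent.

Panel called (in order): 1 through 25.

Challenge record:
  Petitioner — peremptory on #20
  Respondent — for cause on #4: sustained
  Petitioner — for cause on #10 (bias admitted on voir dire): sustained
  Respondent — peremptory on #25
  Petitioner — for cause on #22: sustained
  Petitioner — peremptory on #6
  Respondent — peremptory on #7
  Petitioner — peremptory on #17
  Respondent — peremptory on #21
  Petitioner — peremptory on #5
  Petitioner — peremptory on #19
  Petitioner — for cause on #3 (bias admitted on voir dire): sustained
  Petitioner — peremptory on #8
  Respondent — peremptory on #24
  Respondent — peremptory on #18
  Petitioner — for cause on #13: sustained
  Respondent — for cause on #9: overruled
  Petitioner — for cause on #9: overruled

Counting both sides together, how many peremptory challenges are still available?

1

Petitioner allotment: 5 base + 1 × 1 alternate = 6. Respondent allotment: 5 base + 1 × 1 alternate = 6.
Petitioner peremptories used: #20, #6, #17, #5, #19, #8 — 6 (for-cause on #10, #22, #3, #13, #9 don't count).
Respondent peremptories used: #25, #7, #21, #24, #18 — 5 (for-cause on #4, #9 don't count).
Remaining: (6 − 6) + (6 − 5) = 1.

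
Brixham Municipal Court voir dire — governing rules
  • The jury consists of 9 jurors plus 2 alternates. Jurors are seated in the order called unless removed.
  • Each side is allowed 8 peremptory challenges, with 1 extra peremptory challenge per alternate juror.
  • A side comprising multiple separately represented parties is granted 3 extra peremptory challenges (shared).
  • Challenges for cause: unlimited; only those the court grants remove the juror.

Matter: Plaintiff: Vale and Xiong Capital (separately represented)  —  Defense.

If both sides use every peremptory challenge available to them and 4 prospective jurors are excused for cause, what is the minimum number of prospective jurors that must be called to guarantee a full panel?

38

Seats to fill: 9 + 2 alternates = 11.
Peremptories — Plaintiff: 8 + 1×2 + 3 = 13; Defense: 8 + 1×2 = 10; total 23.
For-cause removals: 4.
Minimum venire: 11 + 23 + 4 = 38.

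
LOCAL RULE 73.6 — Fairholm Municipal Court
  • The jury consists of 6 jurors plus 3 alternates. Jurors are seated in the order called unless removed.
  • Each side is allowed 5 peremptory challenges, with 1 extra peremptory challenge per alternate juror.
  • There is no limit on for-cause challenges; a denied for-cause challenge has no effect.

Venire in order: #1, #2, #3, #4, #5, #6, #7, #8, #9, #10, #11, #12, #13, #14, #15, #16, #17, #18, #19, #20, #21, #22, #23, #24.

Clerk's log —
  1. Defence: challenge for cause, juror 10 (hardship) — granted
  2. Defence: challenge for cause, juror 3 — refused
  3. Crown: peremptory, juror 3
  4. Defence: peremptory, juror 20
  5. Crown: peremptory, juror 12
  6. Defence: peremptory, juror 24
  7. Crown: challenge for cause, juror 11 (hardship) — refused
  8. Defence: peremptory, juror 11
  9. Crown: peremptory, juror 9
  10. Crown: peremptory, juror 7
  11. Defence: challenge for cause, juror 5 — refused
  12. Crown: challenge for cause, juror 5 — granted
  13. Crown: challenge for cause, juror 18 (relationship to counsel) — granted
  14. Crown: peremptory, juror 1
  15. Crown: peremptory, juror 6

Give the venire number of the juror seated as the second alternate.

17

Removed: #1, #3, #5, #6, #7, #9, #10, #11, #12, #18, #20, #24.
Filling seats in venire order through position 8: #2, #4, #8, #13, #14, #15, #16, #17.
So alternate 2 is #17.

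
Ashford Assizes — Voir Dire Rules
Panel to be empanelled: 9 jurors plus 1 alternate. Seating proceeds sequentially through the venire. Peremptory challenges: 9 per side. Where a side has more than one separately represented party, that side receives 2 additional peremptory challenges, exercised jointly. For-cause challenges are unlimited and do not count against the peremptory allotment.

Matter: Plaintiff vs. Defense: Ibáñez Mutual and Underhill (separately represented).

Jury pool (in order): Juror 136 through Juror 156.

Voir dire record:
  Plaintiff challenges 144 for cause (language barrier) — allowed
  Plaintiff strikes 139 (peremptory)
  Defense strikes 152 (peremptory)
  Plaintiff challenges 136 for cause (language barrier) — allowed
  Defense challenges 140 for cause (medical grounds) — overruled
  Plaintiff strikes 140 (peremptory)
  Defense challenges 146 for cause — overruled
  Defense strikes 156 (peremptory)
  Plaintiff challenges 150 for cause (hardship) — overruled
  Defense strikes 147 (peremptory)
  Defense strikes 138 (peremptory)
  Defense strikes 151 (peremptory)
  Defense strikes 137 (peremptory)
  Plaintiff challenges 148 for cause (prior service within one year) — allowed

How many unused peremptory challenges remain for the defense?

Defense allotment: 9 base + 2 multi-party = 11.
Defense peremptories used: #152, #156, #147, #138, #151, #137 — 6 (for-cause on #140, #146 don't count).
Remaining: 11 − 6 = 5.

5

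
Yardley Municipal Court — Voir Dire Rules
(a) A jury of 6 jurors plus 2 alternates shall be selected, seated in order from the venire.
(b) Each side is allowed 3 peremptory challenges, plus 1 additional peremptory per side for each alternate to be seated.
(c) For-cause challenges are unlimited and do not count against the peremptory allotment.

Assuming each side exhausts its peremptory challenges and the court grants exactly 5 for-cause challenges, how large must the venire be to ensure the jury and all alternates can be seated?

23

Seats to fill: 6 + 2 alternates = 8.
Peremptories: 3 + 1×2 = 5 per side × 2 sides = 10.
For-cause removals: 5.
Minimum venire: 8 + 10 + 5 = 23.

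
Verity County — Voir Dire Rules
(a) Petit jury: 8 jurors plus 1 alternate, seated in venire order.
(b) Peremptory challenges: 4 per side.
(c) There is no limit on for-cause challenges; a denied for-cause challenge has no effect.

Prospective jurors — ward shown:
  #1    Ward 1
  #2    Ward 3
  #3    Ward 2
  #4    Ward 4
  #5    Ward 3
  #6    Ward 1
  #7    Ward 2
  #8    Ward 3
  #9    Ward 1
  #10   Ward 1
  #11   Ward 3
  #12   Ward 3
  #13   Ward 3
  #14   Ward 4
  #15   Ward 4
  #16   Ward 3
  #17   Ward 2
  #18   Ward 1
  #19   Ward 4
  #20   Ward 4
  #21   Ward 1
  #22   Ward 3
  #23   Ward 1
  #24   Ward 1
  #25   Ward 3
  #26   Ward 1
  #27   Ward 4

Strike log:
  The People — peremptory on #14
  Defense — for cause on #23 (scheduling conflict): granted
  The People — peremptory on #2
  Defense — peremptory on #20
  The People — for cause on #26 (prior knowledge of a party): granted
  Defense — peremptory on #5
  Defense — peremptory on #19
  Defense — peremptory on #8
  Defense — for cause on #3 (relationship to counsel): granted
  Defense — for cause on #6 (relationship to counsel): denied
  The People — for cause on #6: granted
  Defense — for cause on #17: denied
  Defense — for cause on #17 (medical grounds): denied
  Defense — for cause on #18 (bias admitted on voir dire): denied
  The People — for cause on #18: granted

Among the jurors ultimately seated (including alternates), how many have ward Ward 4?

Removed: #2, #3, #5, #6, #8, #14, #18, #19, #20, #23, #26.
Seated (9 incl. alternates): #1, #4, #7, #9, #10, #11, #12, #13, #15.
Of those, in Ward 4: #4, #15 → 2.

2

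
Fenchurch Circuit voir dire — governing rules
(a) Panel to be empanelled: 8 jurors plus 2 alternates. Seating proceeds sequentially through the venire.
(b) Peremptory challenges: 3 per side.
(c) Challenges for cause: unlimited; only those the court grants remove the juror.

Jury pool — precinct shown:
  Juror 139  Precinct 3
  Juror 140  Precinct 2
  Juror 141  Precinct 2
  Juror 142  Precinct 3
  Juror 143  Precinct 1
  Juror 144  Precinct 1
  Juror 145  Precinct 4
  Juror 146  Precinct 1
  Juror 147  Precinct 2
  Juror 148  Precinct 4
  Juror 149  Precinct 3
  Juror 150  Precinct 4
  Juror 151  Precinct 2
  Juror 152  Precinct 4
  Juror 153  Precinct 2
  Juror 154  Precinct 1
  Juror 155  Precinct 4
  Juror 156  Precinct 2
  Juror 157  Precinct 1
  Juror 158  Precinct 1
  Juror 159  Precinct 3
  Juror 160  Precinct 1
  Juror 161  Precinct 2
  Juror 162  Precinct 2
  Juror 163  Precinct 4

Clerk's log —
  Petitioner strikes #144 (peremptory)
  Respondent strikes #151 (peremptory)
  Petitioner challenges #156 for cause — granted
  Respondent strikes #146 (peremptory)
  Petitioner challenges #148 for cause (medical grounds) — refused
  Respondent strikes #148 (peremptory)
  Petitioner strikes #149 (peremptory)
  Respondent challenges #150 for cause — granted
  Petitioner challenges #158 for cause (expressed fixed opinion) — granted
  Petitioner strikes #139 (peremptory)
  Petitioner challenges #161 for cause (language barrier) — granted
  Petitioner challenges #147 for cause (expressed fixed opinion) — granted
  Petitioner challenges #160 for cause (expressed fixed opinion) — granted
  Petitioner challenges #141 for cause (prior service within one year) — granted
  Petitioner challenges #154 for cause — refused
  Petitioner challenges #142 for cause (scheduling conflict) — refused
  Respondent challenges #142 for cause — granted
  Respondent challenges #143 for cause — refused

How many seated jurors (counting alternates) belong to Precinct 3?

Removed: #139, #141, #142, #144, #146, #147, #148, #149, #150, #151, #156, #158, #160, #161.
Seated (10 incl. alternates): #140, #143, #145, #152, #153, #154, #155, #157, #159, #162.
Of those, in Precinct 3: #159 → 1.

1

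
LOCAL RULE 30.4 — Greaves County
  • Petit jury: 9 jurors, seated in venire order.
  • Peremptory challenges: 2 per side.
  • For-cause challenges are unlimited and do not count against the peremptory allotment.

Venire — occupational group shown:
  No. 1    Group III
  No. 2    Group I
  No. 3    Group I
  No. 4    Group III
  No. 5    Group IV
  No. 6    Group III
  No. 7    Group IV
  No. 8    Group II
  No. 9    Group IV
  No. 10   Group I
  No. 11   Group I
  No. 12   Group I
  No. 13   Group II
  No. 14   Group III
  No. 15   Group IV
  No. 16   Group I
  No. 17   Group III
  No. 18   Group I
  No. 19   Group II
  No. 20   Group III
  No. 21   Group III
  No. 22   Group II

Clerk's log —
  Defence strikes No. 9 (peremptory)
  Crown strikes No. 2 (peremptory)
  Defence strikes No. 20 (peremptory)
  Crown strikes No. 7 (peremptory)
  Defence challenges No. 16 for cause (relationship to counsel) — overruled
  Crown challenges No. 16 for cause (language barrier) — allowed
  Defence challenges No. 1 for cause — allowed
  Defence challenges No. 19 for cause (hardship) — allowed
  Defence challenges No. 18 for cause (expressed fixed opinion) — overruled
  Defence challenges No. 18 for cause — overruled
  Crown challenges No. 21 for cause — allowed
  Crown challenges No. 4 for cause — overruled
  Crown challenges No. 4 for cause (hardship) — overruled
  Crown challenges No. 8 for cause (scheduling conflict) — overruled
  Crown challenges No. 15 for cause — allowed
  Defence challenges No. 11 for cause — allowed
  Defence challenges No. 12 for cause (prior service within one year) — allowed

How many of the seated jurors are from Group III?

Removed: #1, #2, #7, #9, #11, #12, #15, #16, #19, #20, #21.
Seated jurors 1–9: #3, #4, #5, #6, #8, #10, #13, #14, #17.
Of those, in Group III: #4, #6, #14, #17 → 4.

4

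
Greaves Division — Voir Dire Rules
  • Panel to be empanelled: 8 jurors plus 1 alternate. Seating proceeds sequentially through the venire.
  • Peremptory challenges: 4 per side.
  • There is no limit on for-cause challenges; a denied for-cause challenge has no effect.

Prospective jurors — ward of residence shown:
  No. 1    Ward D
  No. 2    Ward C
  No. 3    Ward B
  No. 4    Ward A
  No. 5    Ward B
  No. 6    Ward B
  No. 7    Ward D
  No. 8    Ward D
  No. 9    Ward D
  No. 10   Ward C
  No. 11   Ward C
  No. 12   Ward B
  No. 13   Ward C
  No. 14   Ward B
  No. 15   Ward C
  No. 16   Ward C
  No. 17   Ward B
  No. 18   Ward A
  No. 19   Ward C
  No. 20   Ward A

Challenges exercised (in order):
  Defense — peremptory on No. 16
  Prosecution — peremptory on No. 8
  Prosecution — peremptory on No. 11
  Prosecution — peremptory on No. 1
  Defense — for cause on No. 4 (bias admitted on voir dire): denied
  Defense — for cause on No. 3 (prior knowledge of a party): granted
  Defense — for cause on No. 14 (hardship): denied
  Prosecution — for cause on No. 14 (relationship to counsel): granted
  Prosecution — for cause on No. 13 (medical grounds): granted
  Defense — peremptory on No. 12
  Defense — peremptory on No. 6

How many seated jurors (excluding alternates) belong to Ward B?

2

Removed: #1, #3, #6, #8, #11, #12, #13, #14, #16.
Seated jurors 1–8: #2, #4, #5, #7, #9, #10, #15, #17 (alternates #18 not counted).
Of those, in Ward B: #5, #17 → 2.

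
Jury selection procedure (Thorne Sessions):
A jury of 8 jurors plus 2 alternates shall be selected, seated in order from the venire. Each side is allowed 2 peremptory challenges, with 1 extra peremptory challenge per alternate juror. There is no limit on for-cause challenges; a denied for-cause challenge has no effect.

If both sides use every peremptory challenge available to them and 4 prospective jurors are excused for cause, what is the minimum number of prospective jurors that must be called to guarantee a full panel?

22

Seats to fill: 8 + 2 alternates = 10.
Peremptories: 2 + 1×2 = 4 per side × 2 sides = 8.
For-cause removals: 4.
Minimum venire: 10 + 8 + 4 = 22.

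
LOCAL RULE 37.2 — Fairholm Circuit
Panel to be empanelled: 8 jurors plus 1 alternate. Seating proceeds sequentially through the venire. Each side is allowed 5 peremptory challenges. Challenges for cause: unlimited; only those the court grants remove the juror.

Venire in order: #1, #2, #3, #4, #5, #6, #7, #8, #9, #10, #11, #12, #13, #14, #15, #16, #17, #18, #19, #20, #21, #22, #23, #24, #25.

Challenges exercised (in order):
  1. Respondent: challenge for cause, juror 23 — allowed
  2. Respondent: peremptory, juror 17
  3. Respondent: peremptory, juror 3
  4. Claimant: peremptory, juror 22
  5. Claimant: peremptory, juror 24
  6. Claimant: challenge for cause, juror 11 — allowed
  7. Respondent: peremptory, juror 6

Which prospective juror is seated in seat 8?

Removed: #3, #6, #11, #17, #22, #23, #24.
Seating in order: seats 1–8 → #1, #2, #4, #5, #7, #8, #9, #10; alternates → #12.
So seat 8 is #10.

10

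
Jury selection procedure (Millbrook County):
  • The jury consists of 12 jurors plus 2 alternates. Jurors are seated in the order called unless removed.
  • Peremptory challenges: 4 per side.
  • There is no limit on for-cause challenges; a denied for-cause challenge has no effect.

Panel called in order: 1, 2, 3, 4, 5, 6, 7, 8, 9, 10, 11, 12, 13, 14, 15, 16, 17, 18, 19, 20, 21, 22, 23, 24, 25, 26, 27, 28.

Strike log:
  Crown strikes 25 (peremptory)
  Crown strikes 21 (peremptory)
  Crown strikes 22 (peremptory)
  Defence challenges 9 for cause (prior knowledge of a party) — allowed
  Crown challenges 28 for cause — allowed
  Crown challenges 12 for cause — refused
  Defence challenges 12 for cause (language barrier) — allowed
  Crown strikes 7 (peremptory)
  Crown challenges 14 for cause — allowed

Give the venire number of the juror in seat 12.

16

Removed: #7, #9, #12, #14, #21, #22, #25, #28.
Filling seats in venire order through position 12: #1, #2, #3, #4, #5, #6, #8, #10, #11, #13, #15, #16.
So seat 12 is #16.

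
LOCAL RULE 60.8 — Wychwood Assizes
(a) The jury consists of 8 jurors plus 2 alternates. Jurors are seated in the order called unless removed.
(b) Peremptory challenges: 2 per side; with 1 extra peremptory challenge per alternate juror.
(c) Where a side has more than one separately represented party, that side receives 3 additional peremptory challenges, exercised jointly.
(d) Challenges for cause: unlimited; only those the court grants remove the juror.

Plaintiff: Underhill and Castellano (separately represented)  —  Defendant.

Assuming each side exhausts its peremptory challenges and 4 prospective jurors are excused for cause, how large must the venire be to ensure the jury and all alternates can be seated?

Seats to fill: 8 + 2 alternates = 10.
Peremptories — Plaintiff: 2 + 1×2 + 3 = 7; Defendant: 2 + 1×2 = 4; total 11.
For-cause removals: 4.
Minimum venire: 10 + 11 + 4 = 25.

25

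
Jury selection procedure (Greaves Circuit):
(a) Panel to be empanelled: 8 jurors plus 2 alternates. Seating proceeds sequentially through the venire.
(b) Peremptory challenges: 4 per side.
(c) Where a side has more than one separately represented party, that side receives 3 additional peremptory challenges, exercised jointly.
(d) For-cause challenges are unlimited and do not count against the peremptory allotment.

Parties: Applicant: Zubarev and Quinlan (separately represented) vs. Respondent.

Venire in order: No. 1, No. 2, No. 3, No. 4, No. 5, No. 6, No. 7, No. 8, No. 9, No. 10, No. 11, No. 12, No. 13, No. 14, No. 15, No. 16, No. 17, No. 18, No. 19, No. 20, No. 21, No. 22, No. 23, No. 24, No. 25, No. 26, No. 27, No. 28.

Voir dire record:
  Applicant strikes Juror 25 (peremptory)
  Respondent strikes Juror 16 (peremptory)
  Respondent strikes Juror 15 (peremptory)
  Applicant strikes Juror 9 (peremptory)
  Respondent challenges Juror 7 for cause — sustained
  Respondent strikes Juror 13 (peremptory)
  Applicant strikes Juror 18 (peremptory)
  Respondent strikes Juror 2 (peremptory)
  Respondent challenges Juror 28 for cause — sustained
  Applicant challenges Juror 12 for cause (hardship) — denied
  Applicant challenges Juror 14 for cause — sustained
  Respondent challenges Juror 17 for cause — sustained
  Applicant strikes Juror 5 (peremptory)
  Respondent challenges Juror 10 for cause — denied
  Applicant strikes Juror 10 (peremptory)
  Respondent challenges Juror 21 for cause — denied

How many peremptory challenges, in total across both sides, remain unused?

Applicant allotment: 4 base + 3 multi-party = 7. Respondent allotment: 4.
Applicant peremptories used: #25, #9, #18, #5, #10 — 5 (for-cause on #12, #14 don't count).
Respondent peremptories used: #16, #15, #13, #2 — 4 (for-cause on #7, #28, #17, #10, #21 don't count).
Remaining: (7 − 5) + (4 − 4) = 2.

2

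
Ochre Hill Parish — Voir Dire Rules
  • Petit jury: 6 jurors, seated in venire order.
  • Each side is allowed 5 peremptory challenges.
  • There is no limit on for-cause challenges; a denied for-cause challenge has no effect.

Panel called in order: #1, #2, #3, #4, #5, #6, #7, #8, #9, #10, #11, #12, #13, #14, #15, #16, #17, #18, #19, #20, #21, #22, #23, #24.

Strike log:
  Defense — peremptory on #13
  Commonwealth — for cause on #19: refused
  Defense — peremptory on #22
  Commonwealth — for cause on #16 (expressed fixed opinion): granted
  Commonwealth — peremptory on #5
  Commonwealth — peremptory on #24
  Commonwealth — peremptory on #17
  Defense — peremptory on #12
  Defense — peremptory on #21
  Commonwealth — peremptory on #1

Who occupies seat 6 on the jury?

8

Removed: #1, #5, #12, #13, #16, #17, #21, #22, #24. (#19 stays — for-cause denied.)
Filling seats in venire order through position 6: #2, #3, #4, #6, #7, #8.
So seat 6 is #8.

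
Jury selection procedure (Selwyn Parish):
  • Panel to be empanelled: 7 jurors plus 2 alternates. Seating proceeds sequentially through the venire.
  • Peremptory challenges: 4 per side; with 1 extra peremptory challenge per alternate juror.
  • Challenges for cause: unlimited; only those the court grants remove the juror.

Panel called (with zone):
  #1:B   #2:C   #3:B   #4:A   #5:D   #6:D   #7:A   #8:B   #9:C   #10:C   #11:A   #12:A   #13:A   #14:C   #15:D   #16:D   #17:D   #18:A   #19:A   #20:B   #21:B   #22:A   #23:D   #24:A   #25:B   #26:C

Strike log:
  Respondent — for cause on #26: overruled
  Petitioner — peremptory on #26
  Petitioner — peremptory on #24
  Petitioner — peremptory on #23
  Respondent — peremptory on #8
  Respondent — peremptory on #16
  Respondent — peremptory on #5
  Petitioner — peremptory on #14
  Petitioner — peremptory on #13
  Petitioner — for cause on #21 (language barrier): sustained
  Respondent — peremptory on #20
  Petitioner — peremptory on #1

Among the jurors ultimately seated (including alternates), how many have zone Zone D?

Removed: #1, #5, #8, #13, #14, #16, #20, #21, #23, #24, #26.
Seated (9 incl. alternates): #2, #3, #4, #6, #7, #9, #10, #11, #12.
Of those, in Zone D: #6 → 1.

1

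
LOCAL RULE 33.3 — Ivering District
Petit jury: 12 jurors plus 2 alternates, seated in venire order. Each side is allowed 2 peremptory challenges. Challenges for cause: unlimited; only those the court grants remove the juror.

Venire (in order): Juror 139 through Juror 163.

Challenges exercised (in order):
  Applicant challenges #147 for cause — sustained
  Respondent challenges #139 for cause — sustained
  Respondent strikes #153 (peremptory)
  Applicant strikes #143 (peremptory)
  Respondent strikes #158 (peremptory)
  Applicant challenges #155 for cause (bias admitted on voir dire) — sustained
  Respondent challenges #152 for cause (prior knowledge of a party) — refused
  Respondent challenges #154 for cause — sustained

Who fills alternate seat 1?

Removed: #139, #143, #147, #153, #154, #155, #158. (#152 stays — for-cause denied.)
Filling seats in venire order through position 13: #140, #141, #142, #144, #145, #146, #148, #149, #150, #151, #152, #156, #157.
So alternate 1 is #157.

157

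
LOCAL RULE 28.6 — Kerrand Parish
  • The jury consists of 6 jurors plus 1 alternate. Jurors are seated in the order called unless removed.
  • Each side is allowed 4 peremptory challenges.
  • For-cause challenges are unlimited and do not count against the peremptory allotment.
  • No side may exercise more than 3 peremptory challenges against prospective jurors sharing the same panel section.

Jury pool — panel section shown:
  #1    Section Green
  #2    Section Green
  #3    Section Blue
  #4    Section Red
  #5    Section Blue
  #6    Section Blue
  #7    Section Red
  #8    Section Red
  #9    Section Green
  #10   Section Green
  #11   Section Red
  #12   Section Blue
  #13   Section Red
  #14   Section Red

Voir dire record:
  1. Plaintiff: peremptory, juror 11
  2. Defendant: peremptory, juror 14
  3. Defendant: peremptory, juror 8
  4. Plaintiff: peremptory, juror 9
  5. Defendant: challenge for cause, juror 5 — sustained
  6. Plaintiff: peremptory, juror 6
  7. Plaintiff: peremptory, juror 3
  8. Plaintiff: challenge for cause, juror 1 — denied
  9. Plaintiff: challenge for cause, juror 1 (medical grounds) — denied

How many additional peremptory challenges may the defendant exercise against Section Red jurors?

Defendant peremptories so far: #14, #8 — 2 of 4 used, 2 left overall.
Against Section Red: #14, #8 — 2 used; per-section cap 3 leaves 1.
Binding limit: min(2, 1) = 1.

1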